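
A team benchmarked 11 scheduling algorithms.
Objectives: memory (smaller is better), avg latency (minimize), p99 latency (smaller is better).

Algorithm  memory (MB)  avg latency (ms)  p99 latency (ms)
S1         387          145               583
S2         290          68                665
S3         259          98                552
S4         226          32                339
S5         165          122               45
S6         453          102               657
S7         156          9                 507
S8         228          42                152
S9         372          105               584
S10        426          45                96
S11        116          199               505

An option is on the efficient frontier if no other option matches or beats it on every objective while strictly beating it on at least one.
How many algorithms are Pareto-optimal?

6

S1: dominated by S3 (memory 259≤387, avg latency 98≤145, p99 latency 552≤583).
S2: dominated by S4 (memory 226≤290, avg latency 32≤68, p99 latency 339≤665).
S3: dominated by S4 (memory 226≤259, avg latency 32≤98, p99 latency 339≤552).
S4: not dominated.
S5: not dominated (best p99 latency).
S6: dominated by S3 (memory 259≤453, avg latency 98≤102, p99 latency 552≤657).
S7: not dominated (best avg latency).
S8: not dominated.
S9: dominated by S3 (memory 259≤372, avg latency 98≤105, p99 latency 552≤584).
S10: not dominated.
S11: not dominated (best memory).
Pareto-optimal: S4, S5, S7, S8, S10, S11 → 6.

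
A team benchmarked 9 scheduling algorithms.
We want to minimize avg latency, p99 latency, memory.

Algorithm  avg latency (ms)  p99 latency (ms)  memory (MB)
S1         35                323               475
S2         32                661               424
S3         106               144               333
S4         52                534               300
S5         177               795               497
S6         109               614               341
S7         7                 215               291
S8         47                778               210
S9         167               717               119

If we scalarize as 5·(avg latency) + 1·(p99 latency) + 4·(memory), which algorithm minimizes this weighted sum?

S7

S1: 5·35 + 1·323 + 4·475 = 2398
S2: 5·32 + 1·661 + 4·424 = 2517
S3: 5·106 + 1·144 + 4·333 = 2006
S4: 5·52 + 1·534 + 4·300 = 1994
S5: 5·177 + 1·795 + 4·497 = 3668
S6: 5·109 + 1·614 + 4·341 = 2523
S7: 5·7 + 1·215 + 4·291 = 1414
S8: 5·47 + 1·778 + 4·210 = 1853
S9: 5·167 + 1·717 + 4·119 = 2028
Lowest: S7 at 1414.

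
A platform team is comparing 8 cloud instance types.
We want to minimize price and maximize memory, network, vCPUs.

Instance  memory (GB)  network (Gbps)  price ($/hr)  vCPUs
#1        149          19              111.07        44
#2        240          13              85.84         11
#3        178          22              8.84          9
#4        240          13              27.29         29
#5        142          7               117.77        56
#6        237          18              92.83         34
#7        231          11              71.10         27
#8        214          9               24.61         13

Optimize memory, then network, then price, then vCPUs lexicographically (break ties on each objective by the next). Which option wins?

#4

First maximize memory: best is 240, kept {#2, #4}.
Then maximize network: best is 13, kept {#2, #4}.
Then minimize price: best is 27.29, kept {#4}.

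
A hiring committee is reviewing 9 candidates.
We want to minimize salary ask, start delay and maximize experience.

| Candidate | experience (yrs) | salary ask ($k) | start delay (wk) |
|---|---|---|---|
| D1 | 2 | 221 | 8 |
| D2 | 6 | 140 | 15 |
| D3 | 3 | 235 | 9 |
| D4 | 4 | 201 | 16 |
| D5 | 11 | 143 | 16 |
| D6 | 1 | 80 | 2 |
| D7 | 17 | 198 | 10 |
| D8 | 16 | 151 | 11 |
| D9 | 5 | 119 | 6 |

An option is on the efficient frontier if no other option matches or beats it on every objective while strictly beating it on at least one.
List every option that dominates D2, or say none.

D1: worse on experience (2 vs 6).
D3: worse on experience (3 vs 6).
D4: worse on experience (4 vs 6).
D5: worse on salary ask (143 vs 140).
D6: worse on experience (1 vs 6).
D7: worse on salary ask (198 vs 140).
D8: worse on salary ask (151 vs 140).
D9: worse on experience (5 vs 6).
No option dominates D2.

none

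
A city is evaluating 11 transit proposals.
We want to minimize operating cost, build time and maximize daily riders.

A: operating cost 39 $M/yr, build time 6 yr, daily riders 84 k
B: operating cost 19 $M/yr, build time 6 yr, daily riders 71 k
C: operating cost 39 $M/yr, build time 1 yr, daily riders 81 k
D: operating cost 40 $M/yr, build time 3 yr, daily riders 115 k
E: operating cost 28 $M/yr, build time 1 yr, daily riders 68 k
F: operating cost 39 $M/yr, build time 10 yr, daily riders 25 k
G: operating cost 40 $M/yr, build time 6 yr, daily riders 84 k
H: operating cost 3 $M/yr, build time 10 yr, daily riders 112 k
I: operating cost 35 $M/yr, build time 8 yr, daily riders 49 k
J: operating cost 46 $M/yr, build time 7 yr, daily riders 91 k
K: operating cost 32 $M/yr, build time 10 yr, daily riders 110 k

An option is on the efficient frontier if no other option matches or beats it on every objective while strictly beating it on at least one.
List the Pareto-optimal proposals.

A: not dominated.
B: not dominated.
C: not dominated.
D: not dominated (best daily riders).
E: not dominated.
F: dominated by A (operating cost 39≤39, build time 6≤10, daily riders 84≥25).
G: dominated by A (operating cost 39≤40, build time 6≤6, daily riders 84≥84).
H: not dominated (best operating cost).
I: dominated by B (operating cost 19≤35, build time 6≤8, daily riders 71≥49).
J: dominated by D (operating cost 40≤46, build time 3≤7, daily riders 115≥91).
K: dominated by H (operating cost 3≤32, build time 10≤10, daily riders 112≥110).

A, B, C, D, E, H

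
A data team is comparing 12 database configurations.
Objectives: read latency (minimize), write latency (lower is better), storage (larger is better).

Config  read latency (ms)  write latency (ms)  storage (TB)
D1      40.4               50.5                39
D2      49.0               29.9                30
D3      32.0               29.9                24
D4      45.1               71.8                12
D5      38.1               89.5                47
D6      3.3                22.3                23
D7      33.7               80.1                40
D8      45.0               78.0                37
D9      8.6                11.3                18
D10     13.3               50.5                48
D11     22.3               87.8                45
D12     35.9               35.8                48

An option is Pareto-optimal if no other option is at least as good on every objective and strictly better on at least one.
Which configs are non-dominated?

D1: dominated by D10 (read latency 13.3≤40.4, write latency 50.5≤50.5, storage 48≥39).
D2: not dominated.
D3: not dominated.
D4: dominated by D1 (read latency 40.4≤45.1, write latency 50.5≤71.8, storage 39≥12).
D5: dominated by D10 (read latency 13.3≤38.1, write latency 50.5≤89.5, storage 48≥47).
D6: not dominated (best read latency).
D7: dominated by D10 (read latency 13.3≤33.7, write latency 50.5≤80.1, storage 48≥40).
D8: dominated by D1 (read latency 40.4≤45.0, write latency 50.5≤78.0, storage 39≥37).
D9: not dominated (best write latency).
D10: not dominated.
D11: dominated by D10 (read latency 13.3≤22.3, write latency 50.5≤87.8, storage 48≥45).
D12: not dominated.

D2, D3, D6, D9, D10, D12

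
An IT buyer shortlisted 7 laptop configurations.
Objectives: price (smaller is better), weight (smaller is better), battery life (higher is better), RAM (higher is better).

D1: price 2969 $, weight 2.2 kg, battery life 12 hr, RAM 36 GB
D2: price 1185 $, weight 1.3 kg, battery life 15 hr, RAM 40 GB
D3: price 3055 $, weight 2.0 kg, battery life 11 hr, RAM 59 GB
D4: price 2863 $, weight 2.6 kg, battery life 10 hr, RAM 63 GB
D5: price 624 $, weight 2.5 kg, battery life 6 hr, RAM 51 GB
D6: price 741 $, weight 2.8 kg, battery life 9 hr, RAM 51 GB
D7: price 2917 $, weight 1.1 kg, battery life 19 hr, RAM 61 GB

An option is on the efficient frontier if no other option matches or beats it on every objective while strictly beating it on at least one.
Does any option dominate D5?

No

D1: worse on price (2969 vs 624).
D2: worse on price (1185 vs 624).
D3: worse on price (3055 vs 624).
D4: worse on price (2863 vs 624).
D6: worse on price (741 vs 624).
D7: worse on price (2917 vs 624).
No option is at least as good as D5 on every objective and strictly better on one.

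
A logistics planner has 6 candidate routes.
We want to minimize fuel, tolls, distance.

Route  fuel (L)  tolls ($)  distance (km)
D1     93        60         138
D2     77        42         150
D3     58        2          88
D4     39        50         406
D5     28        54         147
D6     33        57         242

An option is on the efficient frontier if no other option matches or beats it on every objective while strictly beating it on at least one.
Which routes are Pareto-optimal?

D3, D4, D5

D1: dominated by D3 (fuel 58≤93, tolls 2≤60, distance 88≤138).
D2: dominated by D3 (fuel 58≤77, tolls 2≤42, distance 88≤150).
D3: not dominated (best tolls).
D4: not dominated.
D5: not dominated (best fuel).
D6: dominated by D5 (fuel 28≤33, tolls 54≤57, distance 147≤242).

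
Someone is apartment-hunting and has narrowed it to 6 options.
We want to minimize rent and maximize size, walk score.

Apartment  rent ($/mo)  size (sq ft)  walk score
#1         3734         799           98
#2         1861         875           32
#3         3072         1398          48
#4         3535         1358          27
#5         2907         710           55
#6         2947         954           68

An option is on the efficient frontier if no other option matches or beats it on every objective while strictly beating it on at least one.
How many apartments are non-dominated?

#1: not dominated (best walk score).
#2: not dominated (best rent).
#3: not dominated (best size).
#4: dominated by #3 (rent 3072≤3535, size 1398≥1358, walk score 48≥27).
#5: not dominated.
#6: not dominated.
Pareto-optimal: #1, #2, #3, #5, #6 → 5.

5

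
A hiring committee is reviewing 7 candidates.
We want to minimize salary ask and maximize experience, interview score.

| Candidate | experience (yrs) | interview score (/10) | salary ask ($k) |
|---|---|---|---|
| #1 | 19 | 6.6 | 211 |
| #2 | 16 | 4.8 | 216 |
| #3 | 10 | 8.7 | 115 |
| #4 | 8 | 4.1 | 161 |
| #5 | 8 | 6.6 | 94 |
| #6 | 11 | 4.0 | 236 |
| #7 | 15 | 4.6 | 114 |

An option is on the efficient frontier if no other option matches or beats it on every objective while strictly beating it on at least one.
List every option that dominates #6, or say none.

#1, #2, #7

#1: experience 19≥11, interview score 6.6≥4.0, salary ask 211≤236 — dominates #6.
#2: experience 16≥11, interview score 4.8≥4.0, salary ask 216≤236 — dominates #6.
#7: experience 15≥11, interview score 4.6≥4.0, salary ask 114≤236 — dominates #6.
Others (#3, #4, #5) are each worse than #6 on at least one objective.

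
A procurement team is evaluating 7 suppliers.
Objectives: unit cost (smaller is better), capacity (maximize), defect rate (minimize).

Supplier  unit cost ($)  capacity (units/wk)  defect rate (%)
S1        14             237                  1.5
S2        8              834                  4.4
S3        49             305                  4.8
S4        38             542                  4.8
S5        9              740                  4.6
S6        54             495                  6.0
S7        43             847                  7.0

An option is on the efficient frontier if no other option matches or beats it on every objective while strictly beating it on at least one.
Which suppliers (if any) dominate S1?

none

S2: worse on defect rate (4.4 vs 1.5).
S3: worse on unit cost (49 vs 14).
S4: worse on unit cost (38 vs 14).
S5: worse on defect rate (4.6 vs 1.5).
S6: worse on unit cost (54 vs 14).
S7: worse on unit cost (43 vs 14).
No option dominates S1.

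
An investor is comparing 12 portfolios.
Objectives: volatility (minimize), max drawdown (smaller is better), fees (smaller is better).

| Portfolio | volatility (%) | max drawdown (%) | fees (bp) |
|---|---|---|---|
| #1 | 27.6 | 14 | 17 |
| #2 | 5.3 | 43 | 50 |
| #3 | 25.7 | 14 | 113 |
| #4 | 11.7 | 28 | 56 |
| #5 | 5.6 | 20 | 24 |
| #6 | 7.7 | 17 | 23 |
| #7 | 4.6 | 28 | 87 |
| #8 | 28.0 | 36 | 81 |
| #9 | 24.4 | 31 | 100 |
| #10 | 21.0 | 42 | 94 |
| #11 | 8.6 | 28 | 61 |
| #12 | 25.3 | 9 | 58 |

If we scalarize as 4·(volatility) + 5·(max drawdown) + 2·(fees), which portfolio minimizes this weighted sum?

#1: 4·27.6 + 5·14 + 2·17 = 214.4
#2: 4·5.3 + 5·43 + 2·50 = 336.2
#3: 4·25.7 + 5·14 + 2·113 = 398.8
#4: 4·11.7 + 5·28 + 2·56 = 298.8
#5: 4·5.6 + 5·20 + 2·24 = 170.4
#6: 4·7.7 + 5·17 + 2·23 = 161.8
#7: 4·4.6 + 5·28 + 2·87 = 332.4
#8: 4·28.0 + 5·36 + 2·81 = 454.0
#9: 4·24.4 + 5·31 + 2·100 = 452.6
#10: 4·21.0 + 5·42 + 2·94 = 482.0
#11: 4·8.6 + 5·28 + 2·61 = 296.4
#12: 4·25.3 + 5·9 + 2·58 = 262.2
Lowest: #6 at 161.8.

#6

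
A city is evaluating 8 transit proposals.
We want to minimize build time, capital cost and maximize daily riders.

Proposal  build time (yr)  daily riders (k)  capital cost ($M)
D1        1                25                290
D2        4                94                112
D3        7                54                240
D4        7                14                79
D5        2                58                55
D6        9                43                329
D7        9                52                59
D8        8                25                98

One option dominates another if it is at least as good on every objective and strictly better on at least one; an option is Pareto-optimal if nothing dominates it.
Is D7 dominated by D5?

Yes

D5 vs D7: build time 2≤9, daily riders 58≥52, capital cost 55≤59 — D5 is at least as good on every objective with at least one strict improvement.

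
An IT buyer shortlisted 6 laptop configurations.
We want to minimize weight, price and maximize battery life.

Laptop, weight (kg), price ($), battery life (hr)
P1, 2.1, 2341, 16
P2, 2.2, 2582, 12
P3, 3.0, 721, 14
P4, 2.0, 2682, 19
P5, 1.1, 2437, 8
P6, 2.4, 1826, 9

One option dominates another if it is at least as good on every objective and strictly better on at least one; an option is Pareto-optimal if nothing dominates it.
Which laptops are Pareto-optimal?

P1, P3, P4, P5, P6

P1: not dominated.
P2: dominated by P1 (weight 2.1≤2.2, price 2341≤2582, battery life 16≥12).
P3: not dominated (best price).
P4: not dominated (best battery life).
P5: not dominated (best weight).
P6: not dominated.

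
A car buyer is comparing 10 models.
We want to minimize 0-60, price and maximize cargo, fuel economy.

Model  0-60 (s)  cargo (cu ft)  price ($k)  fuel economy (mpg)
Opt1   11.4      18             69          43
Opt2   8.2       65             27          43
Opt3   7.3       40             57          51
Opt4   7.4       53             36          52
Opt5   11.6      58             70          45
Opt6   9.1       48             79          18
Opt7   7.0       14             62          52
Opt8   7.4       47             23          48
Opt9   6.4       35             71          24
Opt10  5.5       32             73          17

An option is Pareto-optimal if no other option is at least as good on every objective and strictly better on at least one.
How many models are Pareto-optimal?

8

Opt1: dominated by Opt2 (0-60 8.2≤11.4, cargo 65≥18, price 27≤69, fuel economy 43≥43).
Opt2: not dominated (best cargo).
Opt3: not dominated.
Opt4: not dominated.
Opt5: not dominated.
Opt6: dominated by Opt2 (0-60 8.2≤9.1, cargo 65≥48, price 27≤79, fuel economy 43≥18).
Opt7: not dominated.
Opt8: not dominated (best price).
Opt9: not dominated.
Opt10: not dominated (best 0-60).
Pareto-optimal: Opt2, Opt3, Opt4, Opt5, Opt7, Opt8, Opt9, Opt10 → 8.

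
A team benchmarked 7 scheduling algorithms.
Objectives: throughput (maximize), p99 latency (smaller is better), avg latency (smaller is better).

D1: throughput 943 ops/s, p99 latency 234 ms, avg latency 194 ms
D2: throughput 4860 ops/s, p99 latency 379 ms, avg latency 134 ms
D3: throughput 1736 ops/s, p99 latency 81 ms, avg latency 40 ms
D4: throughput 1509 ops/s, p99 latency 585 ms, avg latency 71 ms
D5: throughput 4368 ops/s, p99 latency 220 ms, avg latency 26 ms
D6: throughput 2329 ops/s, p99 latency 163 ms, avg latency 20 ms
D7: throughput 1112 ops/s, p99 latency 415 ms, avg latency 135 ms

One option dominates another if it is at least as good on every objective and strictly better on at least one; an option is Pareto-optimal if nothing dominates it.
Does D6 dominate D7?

Yes

D6 vs D7: throughput 2329≥1112, p99 latency 163≤415, avg latency 20≤135 — D6 is at least as good on every objective with at least one strict improvement.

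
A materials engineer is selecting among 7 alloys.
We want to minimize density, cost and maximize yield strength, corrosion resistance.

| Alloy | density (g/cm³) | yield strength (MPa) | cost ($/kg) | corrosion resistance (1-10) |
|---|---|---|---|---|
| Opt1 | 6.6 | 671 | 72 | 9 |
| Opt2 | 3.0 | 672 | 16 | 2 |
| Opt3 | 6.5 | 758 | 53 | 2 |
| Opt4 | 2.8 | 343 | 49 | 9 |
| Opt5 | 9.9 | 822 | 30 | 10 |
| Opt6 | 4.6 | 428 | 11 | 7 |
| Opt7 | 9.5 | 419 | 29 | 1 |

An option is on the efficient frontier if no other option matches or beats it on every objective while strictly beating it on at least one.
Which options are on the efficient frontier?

Opt1: not dominated.
Opt2: not dominated.
Opt3: not dominated.
Opt4: not dominated (best density).
Opt5: not dominated (best yield strength).
Opt6: not dominated (best cost).
Opt7: dominated by Opt2 (density 3.0≤9.5, yield strength 672≥419, cost 16≤29, corrosion resistance 2≥1).

Opt1, Opt2, Opt3, Opt4, Opt5, Opt6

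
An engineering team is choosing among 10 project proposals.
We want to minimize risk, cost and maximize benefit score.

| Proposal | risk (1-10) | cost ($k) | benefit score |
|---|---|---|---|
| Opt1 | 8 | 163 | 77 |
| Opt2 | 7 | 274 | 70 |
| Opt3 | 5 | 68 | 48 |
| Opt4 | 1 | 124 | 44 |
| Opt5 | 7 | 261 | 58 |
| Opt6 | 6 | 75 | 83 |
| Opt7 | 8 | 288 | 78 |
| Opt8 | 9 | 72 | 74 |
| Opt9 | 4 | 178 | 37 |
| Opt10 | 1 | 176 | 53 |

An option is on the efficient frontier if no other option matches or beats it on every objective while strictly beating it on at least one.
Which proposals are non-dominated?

Opt3, Opt4, Opt6, Opt8, Opt10

Opt1: dominated by Opt6 (risk 6≤8, cost 75≤163, benefit score 83≥77).
Opt2: dominated by Opt6 (risk 6≤7, cost 75≤274, benefit score 83≥70).
Opt3: not dominated (best cost).
Opt4: not dominated.
Opt5: dominated by Opt6 (risk 6≤7, cost 75≤261, benefit score 83≥58).
Opt6: not dominated (best benefit score).
Opt7: dominated by Opt6 (risk 6≤8, cost 75≤288, benefit score 83≥78).
Opt8: not dominated.
Opt9: dominated by Opt4 (risk 1≤4, cost 124≤178, benefit score 44≥37).
Opt10: not dominated.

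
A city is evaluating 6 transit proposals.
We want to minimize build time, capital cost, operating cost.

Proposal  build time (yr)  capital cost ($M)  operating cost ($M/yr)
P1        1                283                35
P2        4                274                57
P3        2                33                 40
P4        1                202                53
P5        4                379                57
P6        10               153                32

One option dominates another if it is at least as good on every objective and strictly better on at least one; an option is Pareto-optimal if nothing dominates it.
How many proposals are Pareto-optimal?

4

P1: not dominated.
P2: dominated by P3 (build time 2≤4, capital cost 33≤274, operating cost 40≤57).
P3: not dominated (best capital cost).
P4: not dominated.
P5: dominated by P1 (build time 1≤4, capital cost 283≤379, operating cost 35≤57).
P6: not dominated (best operating cost).
Pareto-optimal: P1, P3, P4, P6 → 4.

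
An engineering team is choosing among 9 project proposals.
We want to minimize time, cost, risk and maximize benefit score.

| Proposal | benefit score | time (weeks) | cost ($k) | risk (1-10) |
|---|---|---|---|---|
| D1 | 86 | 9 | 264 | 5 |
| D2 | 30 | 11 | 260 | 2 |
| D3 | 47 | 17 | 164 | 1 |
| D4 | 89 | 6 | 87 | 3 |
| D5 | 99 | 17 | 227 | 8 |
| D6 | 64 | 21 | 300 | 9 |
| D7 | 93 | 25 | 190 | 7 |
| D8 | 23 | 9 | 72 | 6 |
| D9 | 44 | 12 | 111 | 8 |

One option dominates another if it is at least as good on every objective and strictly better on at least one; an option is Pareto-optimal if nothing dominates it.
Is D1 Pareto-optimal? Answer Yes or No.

No

D4 vs D1: benefit score 89≥86, time 6≤9, cost 87≤264, risk 3≤5 — D4 is at least as good on every objective and strictly better on at least one, so D4 dominates D1.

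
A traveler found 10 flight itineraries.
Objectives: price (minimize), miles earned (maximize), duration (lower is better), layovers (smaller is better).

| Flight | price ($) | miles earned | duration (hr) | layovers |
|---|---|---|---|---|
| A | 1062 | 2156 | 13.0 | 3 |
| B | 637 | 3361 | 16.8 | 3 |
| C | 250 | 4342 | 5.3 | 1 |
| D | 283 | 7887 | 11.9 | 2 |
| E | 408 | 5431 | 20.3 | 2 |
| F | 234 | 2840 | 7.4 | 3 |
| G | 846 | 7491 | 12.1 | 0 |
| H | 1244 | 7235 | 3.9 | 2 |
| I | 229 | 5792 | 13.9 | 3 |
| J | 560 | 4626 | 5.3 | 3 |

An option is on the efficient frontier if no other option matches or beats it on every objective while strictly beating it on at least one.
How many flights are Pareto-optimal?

A: dominated by C (price 250≤1062, miles earned 4342≥2156, duration 5.3≤13.0, layovers 1≤3).
B: dominated by C (price 250≤637, miles earned 4342≥3361, duration 5.3≤16.8, layovers 1≤3).
C: not dominated.
D: not dominated (best miles earned).
E: dominated by D (price 283≤408, miles earned 7887≥5431, duration 11.9≤20.3, layovers 2≤2).
F: not dominated.
G: not dominated (best layovers).
H: not dominated (best duration).
I: not dominated (best price).
J: not dominated.
Pareto-optimal: C, D, F, G, H, I, J → 7.

7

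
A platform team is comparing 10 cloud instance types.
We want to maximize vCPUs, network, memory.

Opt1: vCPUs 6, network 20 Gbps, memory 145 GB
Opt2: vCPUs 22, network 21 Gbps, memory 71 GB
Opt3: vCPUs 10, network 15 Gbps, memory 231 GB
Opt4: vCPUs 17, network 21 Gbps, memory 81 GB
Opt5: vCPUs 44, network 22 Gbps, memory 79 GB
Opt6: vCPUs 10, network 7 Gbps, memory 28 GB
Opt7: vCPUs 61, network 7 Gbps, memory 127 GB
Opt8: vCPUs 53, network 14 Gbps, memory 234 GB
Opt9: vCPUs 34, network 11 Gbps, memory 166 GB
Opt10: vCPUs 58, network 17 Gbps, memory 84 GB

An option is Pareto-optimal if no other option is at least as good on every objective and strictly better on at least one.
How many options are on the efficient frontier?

7

Opt1: not dominated.
Opt2: dominated by Opt5 (vCPUs 44≥22, network 22≥21, memory 79≥71).
Opt3: not dominated.
Opt4: not dominated.
Opt5: not dominated (best network).
Opt6: dominated by Opt2 (vCPUs 22≥10, network 21≥7, memory 71≥28).
Opt7: not dominated (best vCPUs).
Opt8: not dominated (best memory).
Opt9: dominated by Opt8 (vCPUs 53≥34, network 14≥11, memory 234≥166).
Opt10: not dominated.
Pareto-optimal: Opt1, Opt3, Opt4, Opt5, Opt7, Opt8, Opt10 → 7.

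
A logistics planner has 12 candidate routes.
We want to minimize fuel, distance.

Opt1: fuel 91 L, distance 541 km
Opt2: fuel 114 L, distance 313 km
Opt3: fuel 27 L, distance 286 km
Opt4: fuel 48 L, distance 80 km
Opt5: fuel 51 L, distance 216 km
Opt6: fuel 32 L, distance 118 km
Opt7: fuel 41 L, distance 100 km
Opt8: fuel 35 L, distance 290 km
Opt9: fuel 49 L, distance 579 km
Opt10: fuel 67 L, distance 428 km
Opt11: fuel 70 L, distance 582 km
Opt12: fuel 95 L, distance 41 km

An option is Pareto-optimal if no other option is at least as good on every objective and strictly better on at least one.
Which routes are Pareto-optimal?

Opt3, Opt4, Opt6, Opt7, Opt12

Opt1: dominated by Opt3 (fuel 27≤91, distance 286≤541).
Opt2: dominated by Opt3 (fuel 27≤114, distance 286≤313).
Opt3: not dominated (best fuel).
Opt4: not dominated.
Opt5: dominated by Opt4 (fuel 48≤51, distance 80≤216).
Opt6: not dominated.
Opt7: not dominated.
Opt8: dominated by Opt3 (fuel 27≤35, distance 286≤290).
Opt9: dominated by Opt3 (fuel 27≤49, distance 286≤579).
Opt10: dominated by Opt3 (fuel 27≤67, distance 286≤428).
Opt11: dominated by Opt3 (fuel 27≤70, distance 286≤582).
Opt12: not dominated (best distance).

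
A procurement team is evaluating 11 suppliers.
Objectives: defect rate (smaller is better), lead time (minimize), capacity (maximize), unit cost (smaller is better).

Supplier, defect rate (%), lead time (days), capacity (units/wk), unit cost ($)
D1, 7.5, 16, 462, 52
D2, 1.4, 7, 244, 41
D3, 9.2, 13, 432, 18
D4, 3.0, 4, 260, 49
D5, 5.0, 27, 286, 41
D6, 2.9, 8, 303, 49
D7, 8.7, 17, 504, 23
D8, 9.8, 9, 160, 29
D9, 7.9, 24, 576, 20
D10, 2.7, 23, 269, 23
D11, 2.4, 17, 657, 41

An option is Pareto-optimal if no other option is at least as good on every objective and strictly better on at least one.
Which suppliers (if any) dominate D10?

none

D1: worse on defect rate (7.5 vs 2.7).
D2: worse on capacity (244 vs 269).
D3: worse on defect rate (9.2 vs 2.7).
D4: worse on defect rate (3.0 vs 2.7).
D5: worse on defect rate (5.0 vs 2.7).
D6: worse on defect rate (2.9 vs 2.7).
D7: worse on defect rate (8.7 vs 2.7).
D8: worse on defect rate (9.8 vs 2.7).
D9: worse on defect rate (7.9 vs 2.7).
D11: worse on unit cost (41 vs 23).
No option dominates D10.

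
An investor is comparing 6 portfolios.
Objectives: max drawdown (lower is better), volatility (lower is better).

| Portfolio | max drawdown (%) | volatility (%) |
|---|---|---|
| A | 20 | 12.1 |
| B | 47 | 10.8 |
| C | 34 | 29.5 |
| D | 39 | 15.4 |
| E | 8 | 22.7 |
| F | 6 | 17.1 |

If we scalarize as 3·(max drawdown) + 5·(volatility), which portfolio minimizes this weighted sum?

A: 3·20 + 5·12.1 = 120.5
B: 3·47 + 5·10.8 = 195.0
C: 3·34 + 5·29.5 = 249.5
D: 3·39 + 5·15.4 = 194.0
E: 3·8 + 5·22.7 = 137.5
F: 3·6 + 5·17.1 = 103.5
Lowest: F at 103.5.

F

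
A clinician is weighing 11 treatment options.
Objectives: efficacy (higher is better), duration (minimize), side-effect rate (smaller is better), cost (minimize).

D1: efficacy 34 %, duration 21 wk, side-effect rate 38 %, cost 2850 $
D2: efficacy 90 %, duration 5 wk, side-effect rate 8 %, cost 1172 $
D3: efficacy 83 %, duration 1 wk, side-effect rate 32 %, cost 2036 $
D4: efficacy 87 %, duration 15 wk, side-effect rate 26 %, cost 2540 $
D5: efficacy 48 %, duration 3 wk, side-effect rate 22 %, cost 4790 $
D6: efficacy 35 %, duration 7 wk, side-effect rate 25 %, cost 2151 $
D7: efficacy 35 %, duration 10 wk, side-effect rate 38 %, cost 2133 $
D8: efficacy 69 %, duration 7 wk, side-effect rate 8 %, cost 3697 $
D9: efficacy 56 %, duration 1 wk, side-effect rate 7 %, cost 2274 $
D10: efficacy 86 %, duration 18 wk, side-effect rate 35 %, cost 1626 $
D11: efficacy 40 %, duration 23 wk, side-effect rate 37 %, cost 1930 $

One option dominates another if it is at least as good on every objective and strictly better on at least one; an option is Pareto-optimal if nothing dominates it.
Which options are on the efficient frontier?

D2, D3, D9

D1: dominated by D2 (efficacy 90≥34, duration 5≤21, side-effect rate 8≤38, cost 1172≤2850).
D2: not dominated (best efficacy).
D3: not dominated.
D4: dominated by D2 (efficacy 90≥87, duration 5≤15, side-effect rate 8≤26, cost 1172≤2540).
D5: dominated by D9 (efficacy 56≥48, duration 1≤3, side-effect rate 7≤22, cost 2274≤4790).
D6: dominated by D2 (efficacy 90≥35, duration 5≤7, side-effect rate 8≤25, cost 1172≤2151).
D7: dominated by D2 (efficacy 90≥35, duration 5≤10, side-effect rate 8≤38, cost 1172≤2133).
D8: dominated by D2 (efficacy 90≥69, duration 5≤7, side-effect rate 8≤8, cost 1172≤3697).
D9: not dominated (best side-effect rate).
D10: dominated by D2 (efficacy 90≥86, duration 5≤18, side-effect rate 8≤35, cost 1172≤1626).
D11: dominated by D2 (efficacy 90≥40, duration 5≤23, side-effect rate 8≤37, cost 1172≤1930).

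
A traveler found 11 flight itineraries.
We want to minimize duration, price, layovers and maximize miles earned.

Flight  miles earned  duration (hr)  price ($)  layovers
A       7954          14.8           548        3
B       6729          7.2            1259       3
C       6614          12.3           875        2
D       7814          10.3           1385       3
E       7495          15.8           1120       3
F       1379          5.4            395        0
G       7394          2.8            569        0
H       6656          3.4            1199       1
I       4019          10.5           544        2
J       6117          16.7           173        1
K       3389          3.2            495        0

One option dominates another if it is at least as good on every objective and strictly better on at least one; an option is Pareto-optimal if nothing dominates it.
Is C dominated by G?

Yes

G vs C: miles earned 7394≥6614, duration 2.8≤12.3, price 569≤875, layovers 0≤2 — G is at least as good on every objective with at least one strict improvement.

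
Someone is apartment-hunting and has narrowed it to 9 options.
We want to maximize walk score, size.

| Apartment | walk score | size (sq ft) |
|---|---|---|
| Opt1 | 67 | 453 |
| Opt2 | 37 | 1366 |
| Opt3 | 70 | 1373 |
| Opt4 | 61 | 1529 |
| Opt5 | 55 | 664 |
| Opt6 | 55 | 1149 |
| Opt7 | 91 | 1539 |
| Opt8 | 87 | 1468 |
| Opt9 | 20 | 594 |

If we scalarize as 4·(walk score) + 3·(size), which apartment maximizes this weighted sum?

Opt7

Opt1: 4·67 + 3·453 = 1627
Opt2: 4·37 + 3·1366 = 4246
Opt3: 4·70 + 3·1373 = 4399
Opt4: 4·61 + 3·1529 = 4831
Opt5: 4·55 + 3·664 = 2212
Opt6: 4·55 + 3·1149 = 3667
Opt7: 4·91 + 3·1539 = 4981
Opt8: 4·87 + 3·1468 = 4752
Opt9: 4·20 + 3·594 = 1862
Highest: Opt7 at 4981.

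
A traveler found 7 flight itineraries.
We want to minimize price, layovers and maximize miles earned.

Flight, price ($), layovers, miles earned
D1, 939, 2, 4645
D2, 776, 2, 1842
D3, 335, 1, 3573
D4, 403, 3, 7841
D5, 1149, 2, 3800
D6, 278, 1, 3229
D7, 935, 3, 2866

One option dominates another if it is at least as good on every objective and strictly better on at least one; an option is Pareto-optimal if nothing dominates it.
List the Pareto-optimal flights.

D1, D3, D4, D6

D1: not dominated.
D2: dominated by D3 (price 335≤776, layovers 1≤2, miles earned 3573≥1842).
D3: not dominated.
D4: not dominated (best miles earned).
D5: dominated by D1 (price 939≤1149, layovers 2≤2, miles earned 4645≥3800).
D6: not dominated (best price).
D7: dominated by D3 (price 335≤935, layovers 1≤3, miles earned 3573≥2866).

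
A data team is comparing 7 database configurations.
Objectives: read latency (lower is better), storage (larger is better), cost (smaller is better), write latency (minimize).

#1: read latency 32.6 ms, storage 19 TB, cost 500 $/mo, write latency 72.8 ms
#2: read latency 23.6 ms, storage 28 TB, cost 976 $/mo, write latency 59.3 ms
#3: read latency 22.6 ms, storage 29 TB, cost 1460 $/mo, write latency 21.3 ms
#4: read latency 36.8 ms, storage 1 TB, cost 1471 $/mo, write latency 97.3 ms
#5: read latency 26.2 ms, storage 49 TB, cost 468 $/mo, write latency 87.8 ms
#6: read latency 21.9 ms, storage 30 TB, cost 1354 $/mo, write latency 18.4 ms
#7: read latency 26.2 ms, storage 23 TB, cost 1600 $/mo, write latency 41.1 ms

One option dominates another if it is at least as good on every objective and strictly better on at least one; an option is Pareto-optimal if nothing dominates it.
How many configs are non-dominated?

#1: not dominated.
#2: not dominated.
#3: dominated by #6 (read latency 21.9≤22.6, storage 30≥29, cost 1354≤1460, write latency 18.4≤21.3).
#4: dominated by #1 (read latency 32.6≤36.8, storage 19≥1, cost 500≤1471, write latency 72.8≤97.3).
#5: not dominated (best storage).
#6: not dominated (best read latency).
#7: dominated by #3 (read latency 22.6≤26.2, storage 29≥23, cost 1460≤1600, write latency 21.3≤41.1).
Pareto-optimal: #1, #2, #5, #6 → 4.

4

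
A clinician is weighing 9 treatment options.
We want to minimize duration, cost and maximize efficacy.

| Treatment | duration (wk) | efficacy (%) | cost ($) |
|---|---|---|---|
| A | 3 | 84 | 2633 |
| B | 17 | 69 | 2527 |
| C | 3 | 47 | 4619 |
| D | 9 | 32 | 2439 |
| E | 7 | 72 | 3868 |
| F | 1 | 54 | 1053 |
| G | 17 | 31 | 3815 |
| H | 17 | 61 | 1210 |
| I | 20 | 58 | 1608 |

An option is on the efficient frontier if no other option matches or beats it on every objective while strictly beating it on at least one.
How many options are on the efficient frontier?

A: not dominated (best efficacy).
B: not dominated.
C: dominated by A (duration 3≤3, efficacy 84≥47, cost 2633≤4619).
D: dominated by F (duration 1≤9, efficacy 54≥32, cost 1053≤2439).
E: dominated by A (duration 3≤7, efficacy 84≥72, cost 2633≤3868).
F: not dominated (best duration).
G: dominated by A (duration 3≤17, efficacy 84≥31, cost 2633≤3815).
H: not dominated.
I: dominated by H (duration 17≤20, efficacy 61≥58, cost 1210≤1608).
Pareto-optimal: A, B, F, H → 4.

4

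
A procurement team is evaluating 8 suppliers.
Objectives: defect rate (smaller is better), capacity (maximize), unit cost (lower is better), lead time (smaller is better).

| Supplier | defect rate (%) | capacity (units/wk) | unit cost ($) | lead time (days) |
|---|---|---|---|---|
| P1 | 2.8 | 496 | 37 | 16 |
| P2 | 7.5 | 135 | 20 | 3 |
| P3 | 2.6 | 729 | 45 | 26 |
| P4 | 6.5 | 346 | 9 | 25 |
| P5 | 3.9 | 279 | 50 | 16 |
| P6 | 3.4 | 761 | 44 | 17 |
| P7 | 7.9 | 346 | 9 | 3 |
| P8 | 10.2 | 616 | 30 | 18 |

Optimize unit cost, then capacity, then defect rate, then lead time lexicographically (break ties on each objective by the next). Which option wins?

P4

First minimize unit cost: best is 9, kept {P4, P7}.
Then maximize capacity: best is 346, kept {P4, P7}.
Then minimize defect rate: best is 6.5, kept {P4}.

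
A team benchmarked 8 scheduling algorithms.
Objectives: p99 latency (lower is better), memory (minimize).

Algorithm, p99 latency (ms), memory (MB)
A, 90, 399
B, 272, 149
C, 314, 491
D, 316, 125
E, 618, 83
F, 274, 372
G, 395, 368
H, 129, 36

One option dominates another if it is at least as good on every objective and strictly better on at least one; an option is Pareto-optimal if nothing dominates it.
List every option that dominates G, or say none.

B, D, H

B: p99 latency 272≤395, memory 149≤368 — dominates G.
D: p99 latency 316≤395, memory 125≤368 — dominates G.
H: p99 latency 129≤395, memory 36≤368 — dominates G.
Others (A, C, E, F) are each worse than G on at least one objective.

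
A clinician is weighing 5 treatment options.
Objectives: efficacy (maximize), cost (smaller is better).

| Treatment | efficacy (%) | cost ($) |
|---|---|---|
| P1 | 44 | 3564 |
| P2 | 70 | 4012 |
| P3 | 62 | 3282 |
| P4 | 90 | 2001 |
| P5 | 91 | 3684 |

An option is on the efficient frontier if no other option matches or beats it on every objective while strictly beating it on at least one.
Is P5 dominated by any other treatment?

P1: worse on efficacy (44 vs 91).
P2: worse on efficacy (70 vs 91).
P3: worse on efficacy (62 vs 91).
P4: worse on efficacy (90 vs 91).
No option is at least as good as P5 on every objective and strictly better on one.

No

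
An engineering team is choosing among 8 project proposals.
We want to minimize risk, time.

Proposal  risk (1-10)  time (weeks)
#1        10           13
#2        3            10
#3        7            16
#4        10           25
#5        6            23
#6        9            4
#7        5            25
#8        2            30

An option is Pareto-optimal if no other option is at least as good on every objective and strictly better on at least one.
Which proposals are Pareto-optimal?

#2, #6, #8

#1: dominated by #2 (risk 3≤10, time 10≤13).
#2: not dominated.
#3: dominated by #2 (risk 3≤7, time 10≤16).
#4: dominated by #1 (risk 10≤10, time 13≤25).
#5: dominated by #2 (risk 3≤6, time 10≤23).
#6: not dominated (best time).
#7: dominated by #2 (risk 3≤5, time 10≤25).
#8: not dominated (best risk).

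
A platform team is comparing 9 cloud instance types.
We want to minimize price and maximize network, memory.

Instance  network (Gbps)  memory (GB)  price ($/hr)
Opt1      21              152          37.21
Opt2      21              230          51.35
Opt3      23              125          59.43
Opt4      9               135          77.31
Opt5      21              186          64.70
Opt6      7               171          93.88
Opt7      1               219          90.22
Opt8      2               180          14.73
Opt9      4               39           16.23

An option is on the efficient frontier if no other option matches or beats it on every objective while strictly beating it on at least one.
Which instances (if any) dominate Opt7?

Opt2

Opt2: network 21≥1, memory 230≥219, price 51.35≤90.22 — dominates Opt7.
Others (Opt1, Opt3, Opt4, Opt5, Opt6, Opt8, Opt9) are each worse than Opt7 on at least one objective.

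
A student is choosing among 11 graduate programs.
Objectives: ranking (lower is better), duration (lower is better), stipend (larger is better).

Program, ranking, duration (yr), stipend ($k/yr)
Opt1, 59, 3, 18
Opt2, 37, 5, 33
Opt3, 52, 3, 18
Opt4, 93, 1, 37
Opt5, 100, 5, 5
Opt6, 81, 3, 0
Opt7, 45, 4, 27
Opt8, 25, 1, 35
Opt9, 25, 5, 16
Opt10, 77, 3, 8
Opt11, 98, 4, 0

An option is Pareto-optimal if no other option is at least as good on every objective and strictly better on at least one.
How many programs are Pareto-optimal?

2

Opt1: dominated by Opt3 (ranking 52≤59, duration 3≤3, stipend 18≥18).
Opt2: dominated by Opt8 (ranking 25≤37, duration 1≤5, stipend 35≥33).
Opt3: dominated by Opt8 (ranking 25≤52, duration 1≤3, stipend 35≥18).
Opt4: not dominated (best stipend).
Opt5: dominated by Opt1 (ranking 59≤100, duration 3≤5, stipend 18≥5).
Opt6: dominated by Opt1 (ranking 59≤81, duration 3≤3, stipend 18≥0).
Opt7: dominated by Opt8 (ranking 25≤45, duration 1≤4, stipend 35≥27).
Opt8: not dominated.
Opt9: dominated by Opt8 (ranking 25≤25, duration 1≤5, stipend 35≥16).
Opt10: dominated by Opt1 (ranking 59≤77, duration 3≤3, stipend 18≥8).
Opt11: dominated by Opt1 (ranking 59≤98, duration 3≤4, stipend 18≥0).
Pareto-optimal: Opt4, Opt8 → 2.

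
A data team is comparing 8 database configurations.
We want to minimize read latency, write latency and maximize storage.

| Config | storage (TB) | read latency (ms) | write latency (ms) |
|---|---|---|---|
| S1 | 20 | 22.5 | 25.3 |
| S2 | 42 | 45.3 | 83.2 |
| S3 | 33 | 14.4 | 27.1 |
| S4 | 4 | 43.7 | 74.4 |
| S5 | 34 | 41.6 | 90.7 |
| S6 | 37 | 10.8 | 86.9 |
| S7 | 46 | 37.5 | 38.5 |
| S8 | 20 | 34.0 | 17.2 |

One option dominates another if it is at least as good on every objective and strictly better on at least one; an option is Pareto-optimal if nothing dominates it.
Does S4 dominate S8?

S4 vs S8: S4 is worse on storage (4 vs 20), so it does not dominate S8.

No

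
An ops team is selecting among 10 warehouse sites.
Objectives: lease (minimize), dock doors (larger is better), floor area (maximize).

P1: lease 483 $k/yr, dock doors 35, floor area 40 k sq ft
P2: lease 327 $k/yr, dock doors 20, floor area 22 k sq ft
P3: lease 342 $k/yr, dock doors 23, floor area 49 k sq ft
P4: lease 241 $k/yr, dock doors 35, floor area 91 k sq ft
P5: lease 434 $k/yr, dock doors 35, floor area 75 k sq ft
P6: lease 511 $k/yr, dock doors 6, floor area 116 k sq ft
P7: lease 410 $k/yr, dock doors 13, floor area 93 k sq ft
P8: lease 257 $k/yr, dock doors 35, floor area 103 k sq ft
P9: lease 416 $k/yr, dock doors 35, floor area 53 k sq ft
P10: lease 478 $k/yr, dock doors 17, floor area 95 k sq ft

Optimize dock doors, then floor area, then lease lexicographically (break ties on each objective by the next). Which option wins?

P8

First maximize dock doors: best is 35, kept {P1, P4, P5, P8, P9}.
Then maximize floor area: best is 103, kept {P8}.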